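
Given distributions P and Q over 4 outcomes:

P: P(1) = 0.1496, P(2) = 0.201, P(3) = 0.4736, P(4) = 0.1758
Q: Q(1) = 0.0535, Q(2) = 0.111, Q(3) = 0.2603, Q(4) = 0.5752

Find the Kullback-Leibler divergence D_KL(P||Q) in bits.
0.5024 bits

D_KL(P||Q) = Σ P(x) log₂(P(x)/Q(x))

Computing term by term:
  P(1)·log₂(P(1)/Q(1)) = 0.1496·log₂(0.1496/0.0535) = 0.22193
  P(2)·log₂(P(2)/Q(2)) = 0.201·log₂(0.201/0.111) = 0.17218
  P(3)·log₂(P(3)/Q(3)) = 0.4736·log₂(0.4736/0.2603) = 0.40895
  P(4)·log₂(P(4)/Q(4)) = 0.1758·log₂(0.1758/0.5752) = -0.30064

D_KL(P||Q) = 0.22193 + 0.17218 + 0.40895 - 0.30064 = 0.50242 ≈ 0.5024 bits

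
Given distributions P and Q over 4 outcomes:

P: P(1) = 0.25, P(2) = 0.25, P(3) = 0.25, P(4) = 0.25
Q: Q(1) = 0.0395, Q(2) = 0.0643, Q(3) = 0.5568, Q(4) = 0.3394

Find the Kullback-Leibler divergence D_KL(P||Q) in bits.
0.7562 bits

D_KL(P||Q) = Σ P(x) log₂(P(x)/Q(x))

Computing term by term:
  P(1)·log₂(P(1)/Q(1)) = 0.25·log₂(0.25/0.0395) = 0.66550
  P(2)·log₂(P(2)/Q(2)) = 0.25·log₂(0.25/0.0643) = 0.48976
  P(3)·log₂(P(3)/Q(3)) = 0.25·log₂(0.25/0.5568) = -0.28881
  P(4)·log₂(P(4)/Q(4)) = 0.25·log₂(0.25/0.3394) = -0.11026

D_KL(P||Q) = 0.66550 + 0.48976 - 0.28881 - 0.11026 = 0.75619 ≈ 0.7562 bits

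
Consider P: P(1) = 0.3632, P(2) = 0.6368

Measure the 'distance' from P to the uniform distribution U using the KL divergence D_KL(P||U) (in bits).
0.0547 bits

U(i) = 1/2 for all i

D_KL(P||U) = Σ P(x) log₂(P(x) / (1/2))
           = Σ P(x) log₂(P(x)) + log₂(2)
           = log₂(2) - H(P)

H(P) = -Σ P(x) log₂(P(x)):
  -P(1)·log₂(P(1)) = -(0.3632)·log₂(0.3632) = 0.53069
  -P(2)·log₂(P(2)) = -(0.6368)·log₂(0.6368) = 0.41461
H(P) = 0.53069 + 0.41461 = 0.94530 bits

log₂(2) = 1.00000 bits

D_KL(P||U) = 1.00000 - 0.94530 = 0.05470 ≈ 0.0547 bits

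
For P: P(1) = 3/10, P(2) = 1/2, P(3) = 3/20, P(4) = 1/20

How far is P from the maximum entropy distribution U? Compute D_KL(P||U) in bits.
0.3523 bits

U(i) = 1/4 for all i

D_KL(P||U) = Σ P(x) log₂(P(x) / (1/4))
           = Σ P(x) log₂(P(x)) + log₂(4)
           = log₂(4) - H(P)

H(P) = -Σ P(x) log₂(P(x)):
  -P(1)·log₂(P(1)) = -(3/10)·log₂(3/10) = 0.52109
  -P(2)·log₂(P(2)) = -(1/2)·log₂(1/2) = 0.50000
  -P(3)·log₂(P(3)) = -(3/20)·log₂(3/20) = 0.41054
  -P(4)·log₂(P(4)) = -(1/20)·log₂(1/20) = 0.21610
H(P) = 0.52109 + 0.50000 + 0.41054 + 0.21610 = 1.64773 bits

log₂(4) = 2.00000 bits

D_KL(P||U) = 2.00000 - 1.64773 = 0.35227 ≈ 0.3523 bits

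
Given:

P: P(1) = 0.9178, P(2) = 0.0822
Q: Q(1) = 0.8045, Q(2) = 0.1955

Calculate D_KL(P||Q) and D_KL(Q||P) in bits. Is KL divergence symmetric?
D_KL(P||Q) = 0.0717 bits, D_KL(Q||P) = 0.0914 bits. No, KL divergence is not symmetric.

D_KL(P||Q) = Σ P(x) log₂(P(x)/Q(x))

Computing term by term:
  P(1)·log₂(P(1)/Q(1)) = 0.9178·log₂(0.9178/0.8045) = 0.17446
  P(2)·log₂(P(2)/Q(2)) = 0.0822·log₂(0.0822/0.1955) = -0.10275

D_KL(P||Q) = 0.17446 - 0.10275 = 0.07171 ≈ 0.0717 bits

D_KL(Q||P) = Σ Q(x) log₂(Q(x)/P(x))

Computing term by term:
  Q(1)·log₂(Q(1)/P(1)) = 0.8045·log₂(0.8045/0.9178) = -0.15293
  Q(2)·log₂(Q(2)/P(2)) = 0.1955·log₂(0.1955/0.0822) = 0.24437

D_KL(Q||P) = -0.15293 + 0.24437 = 0.09144 ≈ 0.0914 bits

These are NOT equal (difference: 0.0197 bits). KL divergence is asymmetric: D_KL(P||Q) ≠ D_KL(Q||P) in general.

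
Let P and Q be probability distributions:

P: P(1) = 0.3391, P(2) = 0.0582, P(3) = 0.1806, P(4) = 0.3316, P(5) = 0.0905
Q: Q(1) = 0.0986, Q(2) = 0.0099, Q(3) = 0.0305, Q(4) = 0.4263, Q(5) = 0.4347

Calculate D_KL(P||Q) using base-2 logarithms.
0.8914 bits

D_KL(P||Q) = Σ P(x) log₂(P(x)/Q(x))

Computing term by term:
  P(1)·log₂(P(1)/Q(1)) = 0.3391·log₂(0.3391/0.0986) = 0.60429
  P(2)·log₂(P(2)/Q(2)) = 0.0582·log₂(0.0582/0.0099) = 0.14873
  P(3)·log₂(P(3)/Q(3)) = 0.1806·log₂(0.1806/0.0305) = 0.46340
  P(4)·log₂(P(4)/Q(4)) = 0.3316·log₂(0.3316/0.4263) = -0.12018
  P(5)·log₂(P(5)/Q(5)) = 0.0905·log₂(0.0905/0.4347) = -0.20489

D_KL(P||Q) = 0.60429 + 0.14873 + 0.46340 - 0.12018 - 0.20489 = 0.89135 ≈ 0.8914 bits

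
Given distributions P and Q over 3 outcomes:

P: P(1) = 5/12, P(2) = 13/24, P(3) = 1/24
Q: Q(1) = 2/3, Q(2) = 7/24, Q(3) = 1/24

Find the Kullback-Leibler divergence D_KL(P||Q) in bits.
0.2012 bits

D_KL(P||Q) = Σ P(x) log₂(P(x)/Q(x))

Computing term by term:
  P(1)·log₂(P(1)/Q(1)) = (5/12)·log₂((5/12)/(2/3)) = -0.28253
  P(2)·log₂(P(2)/Q(2)) = (13/24)·log₂((13/24)/(7/24)) = 0.48375
  P(3)·log₂(P(3)/Q(3)) = (1/24)·log₂((1/24)/(1/24)) = 0.00000

D_KL(P||Q) = -0.28253 + 0.48375 + 0.00000 = 0.20122 ≈ 0.2012 bits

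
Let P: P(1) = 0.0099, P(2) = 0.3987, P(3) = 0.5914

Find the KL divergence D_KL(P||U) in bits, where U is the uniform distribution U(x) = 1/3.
0.5420 bits

U(i) = 1/3 for all i

D_KL(P||U) = Σ P(x) log₂(P(x) / (1/3))
           = Σ P(x) log₂(P(x)) + log₂(3)
           = log₂(3) - H(P)

H(P) = -Σ P(x) log₂(P(x)):
  -P(1)·log₂(P(1)) = -(0.0099)·log₂(0.0099) = 0.06592
  -P(2)·log₂(P(2)) = -(0.3987)·log₂(0.3987) = 0.52893
  -P(3)·log₂(P(3)) = -(0.5914)·log₂(0.5914) = 0.44816
H(P) = 0.06592 + 0.52893 + 0.44816 = 1.04301 bits

log₂(3) = 1.58496 bits

D_KL(P||U) = 1.58496 - 1.04301 = 0.54195 ≈ 0.5420 bits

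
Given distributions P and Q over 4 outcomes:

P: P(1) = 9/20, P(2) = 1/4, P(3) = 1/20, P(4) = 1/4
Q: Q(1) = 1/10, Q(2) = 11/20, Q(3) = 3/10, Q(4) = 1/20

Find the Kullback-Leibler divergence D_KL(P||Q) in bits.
1.1433 bits

D_KL(P||Q) = Σ P(x) log₂(P(x)/Q(x))

Computing term by term:
  P(1)·log₂(P(1)/Q(1)) = (9/20)·log₂((9/20)/(1/10)) = 0.97647
  P(2)·log₂(P(2)/Q(2)) = (1/4)·log₂((1/4)/(11/20)) = -0.28438
  P(3)·log₂(P(3)/Q(3)) = (1/20)·log₂((1/20)/(3/10)) = -0.12925
  P(4)·log₂(P(4)/Q(4)) = (1/4)·log₂((1/4)/(1/20)) = 0.58048

D_KL(P||Q) = 0.97647 - 0.28438 - 0.12925 + 0.58048 = 1.14332 ≈ 1.1433 bits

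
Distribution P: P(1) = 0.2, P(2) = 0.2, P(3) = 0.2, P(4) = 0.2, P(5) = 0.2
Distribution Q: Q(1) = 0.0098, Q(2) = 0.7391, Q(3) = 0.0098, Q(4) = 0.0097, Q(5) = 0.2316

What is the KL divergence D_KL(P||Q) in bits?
2.1941 bits

D_KL(P||Q) = Σ P(x) log₂(P(x)/Q(x))

Computing term by term:
  P(1)·log₂(P(1)/Q(1)) = 0.2·log₂(0.2/0.0098) = 0.87021
  P(2)·log₂(P(2)/Q(2)) = 0.2·log₂(0.2/0.7391) = -0.37715
  P(3)·log₂(P(3)/Q(3)) = 0.2·log₂(0.2/0.0098) = 0.87021
  P(4)·log₂(P(4)/Q(4)) = 0.2·log₂(0.2/0.0097) = 0.87317
  P(5)·log₂(P(5)/Q(5)) = 0.2·log₂(0.2/0.2316) = -0.04233

D_KL(P||Q) = 0.87021 - 0.37715 + 0.87021 + 0.87317 - 0.04233 = 2.19411 ≈ 2.1941 bits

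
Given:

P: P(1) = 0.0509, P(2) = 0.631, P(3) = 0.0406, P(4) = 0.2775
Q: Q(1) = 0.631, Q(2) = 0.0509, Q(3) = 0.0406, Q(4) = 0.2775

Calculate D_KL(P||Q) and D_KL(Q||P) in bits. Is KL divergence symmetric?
D_KL(P||Q) = 2.1069 bits, D_KL(Q||P) = 2.1069 bits. The two values coincide for this particular pair, but no — KL divergence is not symmetric in general.

D_KL(P||Q) = Σ P(x) log₂(P(x)/Q(x))

Computing term by term:
  P(1)·log₂(P(1)/Q(1)) = 0.0509·log₂(0.0509/0.631) = -0.18486
  P(2)·log₂(P(2)/Q(2)) = 0.631·log₂(0.631/0.0509) = 2.29173
  P(3)·log₂(P(3)/Q(3)) = 0.0406·log₂(0.0406/0.0406) = 0.00000
  P(4)·log₂(P(4)/Q(4)) = 0.2775·log₂(0.2775/0.2775) = 0.00000

D_KL(P||Q) = -0.18486 + 2.29173 + 0.00000 + 0.00000 = 2.10687 ≈ 2.1069 bits

D_KL(Q||P) = Σ Q(x) log₂(Q(x)/P(x))

Computing term by term:
  Q(1)·log₂(Q(1)/P(1)) = 0.631·log₂(0.631/0.0509) = 2.29173
  Q(2)·log₂(Q(2)/P(2)) = 0.0509·log₂(0.0509/0.631) = -0.18486
  Q(3)·log₂(Q(3)/P(3)) = 0.0406·log₂(0.0406/0.0406) = 0.00000
  Q(4)·log₂(Q(4)/P(4)) = 0.2775·log₂(0.2775/0.2775) = 0.00000

D_KL(Q||P) = 2.29173 - 0.18486 + 0.00000 + 0.00000 = 2.10687 ≈ 2.1069 bits

These ARE equal here. Q is P with outcomes relabeled (Q(1) = P(2), Q(2) = P(1)) by a relabeling that is its own inverse, so the two sums contain exactly the same terms in a different order. This is a special case — KL divergence is not symmetric in general: D_KL(P||Q) ≠ D_KL(Q||P) for most P, Q.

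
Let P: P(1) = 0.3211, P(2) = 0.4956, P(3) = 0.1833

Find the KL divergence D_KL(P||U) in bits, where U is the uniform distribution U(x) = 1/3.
0.1081 bits

U(i) = 1/3 for all i

D_KL(P||U) = Σ P(x) log₂(P(x) / (1/3))
           = Σ P(x) log₂(P(x)) + log₂(3)
           = log₂(3) - H(P)

H(P) = -Σ P(x) log₂(P(x)):
  -P(1)·log₂(P(1)) = -(0.3211)·log₂(0.3211) = 0.52625
  -P(2)·log₂(P(2)) = -(0.4956)·log₂(0.4956) = 0.50192
  -P(3)·log₂(P(3)) = -(0.1833)·log₂(0.1833) = 0.44867
H(P) = 0.52625 + 0.50192 + 0.44867 = 1.47684 bits

log₂(3) = 1.58496 bits

D_KL(P||U) = 1.58496 - 1.47684 = 0.10812 ≈ 0.1081 bits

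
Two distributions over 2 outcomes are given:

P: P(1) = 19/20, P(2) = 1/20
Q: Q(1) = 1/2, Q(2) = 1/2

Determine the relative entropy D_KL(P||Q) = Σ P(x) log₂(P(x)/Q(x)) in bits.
0.7136 bits

D_KL(P||Q) = Σ P(x) log₂(P(x)/Q(x))

Computing term by term:
  P(1)·log₂(P(1)/Q(1)) = (19/20)·log₂((19/20)/(1/2)) = 0.87970
  P(2)·log₂(P(2)/Q(2)) = (1/20)·log₂((1/20)/(1/2)) = -0.16610

D_KL(P||Q) = 0.87970 - 0.16610 = 0.71360 ≈ 0.7136 bits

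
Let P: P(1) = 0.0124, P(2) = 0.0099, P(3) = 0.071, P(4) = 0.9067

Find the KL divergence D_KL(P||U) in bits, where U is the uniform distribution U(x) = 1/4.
1.4565 bits

U(i) = 1/4 for all i

D_KL(P||U) = Σ P(x) log₂(P(x) / (1/4))
           = Σ P(x) log₂(P(x)) + log₂(4)
           = log₂(4) - H(P)

H(P) = -Σ P(x) log₂(P(x)):
  -P(1)·log₂(P(1)) = -(0.0124)·log₂(0.0124) = 0.07854
  -P(2)·log₂(P(2)) = -(0.0099)·log₂(0.0099) = 0.06592
  -P(3)·log₂(P(3)) = -(0.071)·log₂(0.071) = 0.27094
  -P(4)·log₂(P(4)) = -(0.9067)·log₂(0.9067) = 0.12812
H(P) = 0.07854 + 0.06592 + 0.27094 + 0.12812 = 0.54352 bits

log₂(4) = 2.00000 bits

D_KL(P||U) = 2.00000 - 0.54352 = 1.45648 ≈ 1.4565 bits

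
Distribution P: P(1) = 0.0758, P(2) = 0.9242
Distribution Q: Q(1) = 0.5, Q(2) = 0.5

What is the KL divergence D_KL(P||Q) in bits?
0.6128 bits

D_KL(P||Q) = Σ P(x) log₂(P(x)/Q(x))

Computing term by term:
  P(1)·log₂(P(1)/Q(1)) = 0.0758·log₂(0.0758/0.5) = -0.20630
  P(2)·log₂(P(2)/Q(2)) = 0.9242·log₂(0.9242/0.5) = 0.81910

D_KL(P||Q) = -0.20630 + 0.81910 = 0.61280 ≈ 0.6128 bits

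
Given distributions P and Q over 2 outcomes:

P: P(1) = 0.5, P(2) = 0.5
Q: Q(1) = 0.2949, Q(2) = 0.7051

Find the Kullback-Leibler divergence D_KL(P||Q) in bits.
0.1329 bits

D_KL(P||Q) = Σ P(x) log₂(P(x)/Q(x))

Computing term by term:
  P(1)·log₂(P(1)/Q(1)) = 0.5·log₂(0.5/0.2949) = 0.38085
  P(2)·log₂(P(2)/Q(2)) = 0.5·log₂(0.5/0.7051) = -0.24795

D_KL(P||Q) = 0.38085 - 0.24795 = 0.13290 ≈ 0.1329 bits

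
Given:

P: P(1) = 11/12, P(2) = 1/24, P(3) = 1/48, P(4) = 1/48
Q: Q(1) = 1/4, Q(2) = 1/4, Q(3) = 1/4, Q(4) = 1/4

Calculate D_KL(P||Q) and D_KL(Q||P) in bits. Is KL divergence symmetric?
D_KL(P||Q) = 1.4612 bits, D_KL(Q||P) = 1.9701 bits. No, KL divergence is not symmetric.

D_KL(P||Q) = Σ P(x) log₂(P(x)/Q(x))

Computing term by term:
  P(1)·log₂(P(1)/Q(1)) = (11/12)·log₂((11/12)/(1/4)) = 1.71826
  P(2)·log₂(P(2)/Q(2)) = (1/24)·log₂((1/24)/(1/4)) = -0.10771
  P(3)·log₂(P(3)/Q(3)) = (1/48)·log₂((1/48)/(1/4)) = -0.07469
  P(4)·log₂(P(4)/Q(4)) = (1/48)·log₂((1/48)/(1/4)) = -0.07469

D_KL(P||Q) = 1.71826 - 0.10771 - 0.07469 - 0.07469 = 1.46117 ≈ 1.4612 bits

D_KL(Q||P) = Σ Q(x) log₂(Q(x)/P(x))

Computing term by term:
  Q(1)·log₂(Q(1)/P(1)) = (1/4)·log₂((1/4)/(11/12)) = -0.46862
  Q(2)·log₂(Q(2)/P(2)) = (1/4)·log₂((1/4)/(1/24)) = 0.64624
  Q(3)·log₂(Q(3)/P(3)) = (1/4)·log₂((1/4)/(1/48)) = 0.89624
  Q(4)·log₂(Q(4)/P(4)) = (1/4)·log₂((1/4)/(1/48)) = 0.89624

D_KL(Q||P) = -0.46862 + 0.64624 + 0.89624 + 0.89624 = 1.97010 ≈ 1.9701 bits

These are NOT equal (difference: 0.5089 bits). KL divergence is asymmetric: D_KL(P||Q) ≠ D_KL(Q||P) in general.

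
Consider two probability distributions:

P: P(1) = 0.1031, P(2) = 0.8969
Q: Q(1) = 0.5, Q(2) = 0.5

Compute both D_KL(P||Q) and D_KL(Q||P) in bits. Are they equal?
D_KL(P||Q) = 0.5213 bits, D_KL(Q||P) = 0.7174 bits. No, they are not equal.

D_KL(P||Q) = Σ P(x) log₂(P(x)/Q(x))

Computing term by term:
  P(1)·log₂(P(1)/Q(1)) = 0.1031·log₂(0.1031/0.5) = -0.23485
  P(2)·log₂(P(2)/Q(2)) = 0.8969·log₂(0.8969/0.5) = 0.75610

D_KL(P||Q) = -0.23485 + 0.75610 = 0.52125 ≈ 0.5213 bits

D_KL(Q||P) = Σ Q(x) log₂(Q(x)/P(x))

Computing term by term:
  Q(1)·log₂(Q(1)/P(1)) = 0.5·log₂(0.5/0.1031) = 1.13894
  Q(2)·log₂(Q(2)/P(2)) = 0.5·log₂(0.5/0.8969) = -0.42151

D_KL(Q||P) = 1.13894 - 0.42151 = 0.71743 ≈ 0.7174 bits

These are NOT equal (difference: 0.1961 bits). KL divergence is asymmetric: D_KL(P||Q) ≠ D_KL(Q||P) in general.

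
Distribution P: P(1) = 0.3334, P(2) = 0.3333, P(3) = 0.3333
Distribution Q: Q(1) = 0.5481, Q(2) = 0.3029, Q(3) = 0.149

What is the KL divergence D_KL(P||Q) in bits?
0.1940 bits

D_KL(P||Q) = Σ P(x) log₂(P(x)/Q(x))

Computing term by term:
  P(1)·log₂(P(1)/Q(1)) = 0.3334·log₂(0.3334/0.5481) = -0.23911
  P(2)·log₂(P(2)/Q(2)) = 0.3333·log₂(0.3333/0.3029) = 0.04599
  P(3)·log₂(P(3)/Q(3)) = 0.3333·log₂(0.3333/0.149) = 0.38713

D_KL(P||Q) = -0.23911 + 0.04599 + 0.38713 = 0.19401 ≈ 0.1940 bits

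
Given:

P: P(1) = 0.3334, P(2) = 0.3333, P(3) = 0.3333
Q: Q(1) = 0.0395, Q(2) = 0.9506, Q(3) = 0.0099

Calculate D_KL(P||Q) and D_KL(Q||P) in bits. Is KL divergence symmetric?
D_KL(P||Q) = 2.2129 bits, D_KL(Q||P) = 1.2655 bits. No, KL divergence is not symmetric.

D_KL(P||Q) = Σ P(x) log₂(P(x)/Q(x))

Computing term by term:
  P(1)·log₂(P(1)/Q(1)) = 0.3334·log₂(0.3334/0.0395) = 1.02598
  P(2)·log₂(P(2)/Q(2)) = 0.3333·log₂(0.3333/0.9506) = -0.50396
  P(3)·log₂(P(3)/Q(3)) = 0.3333·log₂(0.3333/0.0099) = 1.69091

D_KL(P||Q) = 1.02598 - 0.50396 + 1.69091 = 2.21293 ≈ 2.2129 bits

D_KL(Q||P) = Σ Q(x) log₂(Q(x)/P(x))

Computing term by term:
  Q(1)·log₂(Q(1)/P(1)) = 0.0395·log₂(0.0395/0.3334) = -0.12155
  Q(2)·log₂(Q(2)/P(2)) = 0.9506·log₂(0.9506/0.3333) = 1.43732
  Q(3)·log₂(Q(3)/P(3)) = 0.0099·log₂(0.0099/0.3333) = -0.05023

D_KL(Q||P) = -0.12155 + 1.43732 - 0.05023 = 1.26554 ≈ 1.2655 bits

These are NOT equal (difference: 0.9474 bits). KL divergence is asymmetric: D_KL(P||Q) ≠ D_KL(Q||P) in general.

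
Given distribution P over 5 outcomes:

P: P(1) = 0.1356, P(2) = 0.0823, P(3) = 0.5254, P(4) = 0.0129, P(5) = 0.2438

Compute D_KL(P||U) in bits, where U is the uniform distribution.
0.5693 bits

U(i) = 1/5 for all i

D_KL(P||U) = Σ P(x) log₂(P(x) / (1/5))
           = Σ P(x) log₂(P(x)) + log₂(5)
           = log₂(5) - H(P)

H(P) = -Σ P(x) log₂(P(x)):
  -P(1)·log₂(P(1)) = -(0.1356)·log₂(0.1356) = 0.39088
  -P(2)·log₂(P(2)) = -(0.0823)·log₂(0.0823) = 0.29652
  -P(3)·log₂(P(3)) = -(0.5254)·log₂(0.5254) = 0.48784
  -P(4)·log₂(P(4)) = -(0.0129)·log₂(0.0129) = 0.08097
  -P(5)·log₂(P(5)) = -(0.2438)·log₂(0.2438) = 0.49643
H(P) = 0.39088 + 0.29652 + 0.48784 + 0.08097 + 0.49643 = 1.75264 bits

log₂(5) = 2.32193 bits

D_KL(P||U) = 2.32193 - 1.75264 = 0.56929 ≈ 0.5693 bits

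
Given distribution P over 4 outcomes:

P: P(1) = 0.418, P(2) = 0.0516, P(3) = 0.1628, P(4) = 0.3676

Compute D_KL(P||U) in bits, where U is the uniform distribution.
0.2962 bits

U(i) = 1/4 for all i

D_KL(P||U) = Σ P(x) log₂(P(x) / (1/4))
           = Σ P(x) log₂(P(x)) + log₂(4)
           = log₂(4) - H(P)

H(P) = -Σ P(x) log₂(P(x)):
  -P(1)·log₂(P(1)) = -(0.418)·log₂(0.418) = 0.52602
  -P(2)·log₂(P(2)) = -(0.0516)·log₂(0.0516) = 0.22067
  -P(3)·log₂(P(3)) = -(0.1628)·log₂(0.1628) = 0.42635
  -P(4)·log₂(P(4)) = -(0.3676)·log₂(0.3676) = 0.53074
H(P) = 0.52602 + 0.22067 + 0.42635 + 0.53074 = 1.70378 bits

log₂(4) = 2.00000 bits

D_KL(P||U) = 2.00000 - 1.70378 = 0.29622 ≈ 0.2962 bits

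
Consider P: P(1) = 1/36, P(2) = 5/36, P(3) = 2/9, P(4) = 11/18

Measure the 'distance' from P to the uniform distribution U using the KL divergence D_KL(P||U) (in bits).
0.5444 bits

U(i) = 1/4 for all i

D_KL(P||U) = Σ P(x) log₂(P(x) / (1/4))
           = Σ P(x) log₂(P(x)) + log₂(4)
           = log₂(4) - H(P)

H(P) = -Σ P(x) log₂(P(x)):
  -P(1)·log₂(P(1)) = -(1/36)·log₂(1/36) = 0.14361
  -P(2)·log₂(P(2)) = -(5/36)·log₂(5/36) = 0.39556
  -P(3)·log₂(P(3)) = -(2/9)·log₂(2/9) = 0.48221
  -P(4)·log₂(P(4)) = -(11/18)·log₂(11/18) = 0.43419
H(P) = 0.14361 + 0.39556 + 0.48221 + 0.43419 = 1.45557 bits

log₂(4) = 2.00000 bits

D_KL(P||U) = 2.00000 - 1.45557 = 0.54443 ≈ 0.5444 bits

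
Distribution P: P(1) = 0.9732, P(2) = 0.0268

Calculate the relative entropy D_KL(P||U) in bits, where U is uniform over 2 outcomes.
0.8219 bits

U(i) = 1/2 for all i

D_KL(P||U) = Σ P(x) log₂(P(x) / (1/2))
           = Σ P(x) log₂(P(x)) + log₂(2)
           = log₂(2) - H(P)

H(P) = -Σ P(x) log₂(P(x)):
  -P(1)·log₂(P(1)) = -(0.9732)·log₂(0.9732) = 0.03814
  -P(2)·log₂(P(2)) = -(0.0268)·log₂(0.0268) = 0.13994
H(P) = 0.03814 + 0.13994 = 0.17808 bits

log₂(2) = 1.00000 bits

D_KL(P||U) = 1.00000 - 0.17808 = 0.82192 ≈ 0.8219 bits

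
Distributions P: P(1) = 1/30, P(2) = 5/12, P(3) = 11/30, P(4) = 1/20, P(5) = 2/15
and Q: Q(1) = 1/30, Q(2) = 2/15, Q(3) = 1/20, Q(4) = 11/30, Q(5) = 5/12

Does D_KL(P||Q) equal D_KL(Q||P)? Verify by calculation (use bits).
D_KL(P||Q) = 1.3760 bits, D_KL(Q||P) = 1.3760 bits. Yes — for this pair D_KL(P||Q) = D_KL(Q||P).

D_KL(P||Q) = Σ P(x) log₂(P(x)/Q(x))

Computing term by term:
  P(1)·log₂(P(1)/Q(1)) = (1/30)·log₂((1/30)/(1/30)) = 0.00000
  P(2)·log₂(P(2)/Q(2)) = (5/12)·log₂((5/12)/(2/15)) = 0.68494
  P(3)·log₂(P(3)/Q(3)) = (11/30)·log₂((11/30)/(1/20)) = 1.05397
  P(4)·log₂(P(4)/Q(4)) = (1/20)·log₂((1/20)/(11/30)) = -0.14372
  P(5)·log₂(P(5)/Q(5)) = (2/15)·log₂((2/15)/(5/12)) = -0.21918

D_KL(P||Q) = 0.00000 + 0.68494 + 1.05397 - 0.14372 - 0.21918 = 1.37601 ≈ 1.3760 bits

D_KL(Q||P) = Σ Q(x) log₂(Q(x)/P(x))

Computing term by term:
  Q(1)·log₂(Q(1)/P(1)) = (1/30)·log₂((1/30)/(1/30)) = 0.00000
  Q(2)·log₂(Q(2)/P(2)) = (2/15)·log₂((2/15)/(5/12)) = -0.21918
  Q(3)·log₂(Q(3)/P(3)) = (1/20)·log₂((1/20)/(11/30)) = -0.14372
  Q(4)·log₂(Q(4)/P(4)) = (11/30)·log₂((11/30)/(1/20)) = 1.05397
  Q(5)·log₂(Q(5)/P(5)) = (5/12)·log₂((5/12)/(2/15)) = 0.68494

D_KL(Q||P) = 0.00000 - 0.21918 - 0.14372 + 1.05397 + 0.68494 = 1.37601 ≈ 1.3760 bits

These ARE equal here. Q is P with outcomes relabeled (Q(2) = P(5), Q(3) = P(4), Q(4) = P(3), Q(5) = P(2)) by a relabeling that is its own inverse, so the two sums contain exactly the same terms in a different order. This is a special case — KL divergence is not symmetric in general: D_KL(P||Q) ≠ D_KL(Q||P) for most P, Q.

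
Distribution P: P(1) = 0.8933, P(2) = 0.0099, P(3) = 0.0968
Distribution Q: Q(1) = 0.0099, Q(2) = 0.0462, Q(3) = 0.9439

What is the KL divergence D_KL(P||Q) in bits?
5.4625 bits

D_KL(P||Q) = Σ P(x) log₂(P(x)/Q(x))

Computing term by term:
  P(1)·log₂(P(1)/Q(1)) = 0.8933·log₂(0.8933/0.0099) = 5.80249
  P(2)·log₂(P(2)/Q(2)) = 0.0099·log₂(0.0099/0.0462) = -0.02200
  P(3)·log₂(P(3)/Q(3)) = 0.0968·log₂(0.0968/0.9439) = -0.31804

D_KL(P||Q) = 5.80249 - 0.02200 - 0.31804 = 5.46245 ≈ 5.4625 bits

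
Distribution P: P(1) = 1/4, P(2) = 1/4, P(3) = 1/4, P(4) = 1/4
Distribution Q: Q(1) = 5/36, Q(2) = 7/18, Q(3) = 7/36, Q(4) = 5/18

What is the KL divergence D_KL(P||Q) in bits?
0.1053 bits

D_KL(P||Q) = Σ P(x) log₂(P(x)/Q(x))

Computing term by term:
  P(1)·log₂(P(1)/Q(1)) = (1/4)·log₂((1/4)/(5/36)) = 0.21200
  P(2)·log₂(P(2)/Q(2)) = (1/4)·log₂((1/4)/(7/18)) = -0.15936
  P(3)·log₂(P(3)/Q(3)) = (1/4)·log₂((1/4)/(7/36)) = 0.09064
  P(4)·log₂(P(4)/Q(4)) = (1/4)·log₂((1/4)/(5/18)) = -0.03800

D_KL(P||Q) = 0.21200 - 0.15936 + 0.09064 - 0.03800 = 0.10528 ≈ 0.1053 bits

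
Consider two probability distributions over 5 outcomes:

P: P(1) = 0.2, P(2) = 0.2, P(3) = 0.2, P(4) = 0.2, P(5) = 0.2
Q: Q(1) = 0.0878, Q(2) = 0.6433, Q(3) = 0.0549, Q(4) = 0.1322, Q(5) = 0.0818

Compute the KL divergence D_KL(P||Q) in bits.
0.6509 bits

D_KL(P||Q) = Σ P(x) log₂(P(x)/Q(x))

Computing term by term:
  P(1)·log₂(P(1)/Q(1)) = 0.2·log₂(0.2/0.0878) = 0.23754
  P(2)·log₂(P(2)/Q(2)) = 0.2·log₂(0.2/0.6433) = -0.33710
  P(3)·log₂(P(3)/Q(3)) = 0.2·log₂(0.2/0.0549) = 0.37302
  P(4)·log₂(P(4)/Q(4)) = 0.2·log₂(0.2/0.1322) = 0.11946
  P(5)·log₂(P(5)/Q(5)) = 0.2·log₂(0.2/0.0818) = 0.25797

D_KL(P||Q) = 0.23754 - 0.33710 + 0.37302 + 0.11946 + 0.25797 = 0.65089 ≈ 0.6509 bits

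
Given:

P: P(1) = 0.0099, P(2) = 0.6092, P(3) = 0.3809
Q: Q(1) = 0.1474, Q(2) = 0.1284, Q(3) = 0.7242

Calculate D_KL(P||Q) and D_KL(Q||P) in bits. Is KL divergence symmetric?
D_KL(P||Q) = 0.9768 bits, D_KL(Q||P) = 0.9572 bits. No, KL divergence is not symmetric.

D_KL(P||Q) = Σ P(x) log₂(P(x)/Q(x))

Computing term by term:
  P(1)·log₂(P(1)/Q(1)) = 0.0099·log₂(0.0099/0.1474) = -0.03857
  P(2)·log₂(P(2)/Q(2)) = 0.6092·log₂(0.6092/0.1284) = 1.36843
  P(3)·log₂(P(3)/Q(3)) = 0.3809·log₂(0.3809/0.7242) = -0.35309

D_KL(P||Q) = -0.03857 + 1.36843 - 0.35309 = 0.97677 ≈ 0.9768 bits

D_KL(Q||P) = Σ Q(x) log₂(Q(x)/P(x))

Computing term by term:
  Q(1)·log₂(Q(1)/P(1)) = 0.1474·log₂(0.1474/0.0099) = 0.57429
  Q(2)·log₂(Q(2)/P(2)) = 0.1284·log₂(0.1284/0.6092) = -0.28842
  Q(3)·log₂(Q(3)/P(3)) = 0.7242·log₂(0.7242/0.3809) = 0.67132

D_KL(Q||P) = 0.57429 - 0.28842 + 0.67132 = 0.95719 ≈ 0.9572 bits

These are NOT equal (difference: 0.0196 bits). KL divergence is asymmetric: D_KL(P||Q) ≠ D_KL(Q||P) in general.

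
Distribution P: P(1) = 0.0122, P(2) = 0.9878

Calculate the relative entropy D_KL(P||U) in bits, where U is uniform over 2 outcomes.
0.9050 bits

U(i) = 1/2 for all i

D_KL(P||U) = Σ P(x) log₂(P(x) / (1/2))
           = Σ P(x) log₂(P(x)) + log₂(2)
           = log₂(2) - H(P)

H(P) = -Σ P(x) log₂(P(x)):
  -P(1)·log₂(P(1)) = -(0.0122)·log₂(0.0122) = 0.07756
  -P(2)·log₂(P(2)) = -(0.9878)·log₂(0.9878) = 0.01749
H(P) = 0.07756 + 0.01749 = 0.09505 bits

log₂(2) = 1.00000 bits

D_KL(P||U) = 1.00000 - 0.09505 = 0.90495 ≈ 0.9050 bits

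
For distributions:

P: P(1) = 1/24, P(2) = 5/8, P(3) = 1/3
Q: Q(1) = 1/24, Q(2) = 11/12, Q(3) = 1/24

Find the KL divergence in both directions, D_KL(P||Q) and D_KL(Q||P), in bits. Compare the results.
D_KL(P||Q) = 0.6547 bits, D_KL(Q||P) = 0.3815 bits. D_KL(P||Q) is larger than D_KL(Q||P) by 0.2732 bits; the two directions differ.

D_KL(P||Q) = Σ P(x) log₂(P(x)/Q(x))

Computing term by term:
  P(1)·log₂(P(1)/Q(1)) = (1/24)·log₂((1/24)/(1/24)) = 0.00000
  P(2)·log₂(P(2)/Q(2)) = (5/8)·log₂((5/8)/(11/12)) = -0.34534
  P(3)·log₂(P(3)/Q(3)) = (1/3)·log₂((1/3)/(1/24)) = 1.00000

D_KL(P||Q) = 0.00000 - 0.34534 + 1.00000 = 0.65466 ≈ 0.6547 bits

D_KL(Q||P) = Σ Q(x) log₂(Q(x)/P(x))

Computing term by term:
  Q(1)·log₂(Q(1)/P(1)) = (1/24)·log₂((1/24)/(1/24)) = 0.00000
  Q(2)·log₂(Q(2)/P(2)) = (11/12)·log₂((11/12)/(5/8)) = 0.50650
  Q(3)·log₂(Q(3)/P(3)) = (1/24)·log₂((1/24)/(1/3)) = -0.12500

D_KL(Q||P) = 0.00000 + 0.50650 - 0.12500 = 0.38150 ≈ 0.3815 bits

These are NOT equal (difference: 0.2732 bits). KL divergence is asymmetric: D_KL(P||Q) ≠ D_KL(Q||P) in general.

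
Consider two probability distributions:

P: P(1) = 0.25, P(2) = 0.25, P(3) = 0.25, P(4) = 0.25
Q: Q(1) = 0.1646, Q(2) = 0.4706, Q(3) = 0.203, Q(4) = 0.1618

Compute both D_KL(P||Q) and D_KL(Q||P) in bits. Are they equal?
D_KL(P||Q) = 0.1546 bits, D_KL(Q||P) = 0.1677 bits. No, they are not equal.

D_KL(P||Q) = Σ P(x) log₂(P(x)/Q(x))

Computing term by term:
  P(1)·log₂(P(1)/Q(1)) = 0.25·log₂(0.25/0.1646) = 0.15074
  P(2)·log₂(P(2)/Q(2)) = 0.25·log₂(0.25/0.4706) = -0.22814
  P(3)·log₂(P(3)/Q(3)) = 0.25·log₂(0.25/0.203) = 0.07511
  P(4)·log₂(P(4)/Q(4)) = 0.25·log₂(0.25/0.1618) = 0.15693

D_KL(P||Q) = 0.15074 - 0.22814 + 0.07511 + 0.15693 = 0.15464 ≈ 0.1546 bits

D_KL(Q||P) = Σ Q(x) log₂(Q(x)/P(x))

Computing term by term:
  Q(1)·log₂(Q(1)/P(1)) = 0.1646·log₂(0.1646/0.25) = -0.09925
  Q(2)·log₂(Q(2)/P(2)) = 0.4706·log₂(0.4706/0.25) = 0.42946
  Q(3)·log₂(Q(3)/P(3)) = 0.203·log₂(0.203/0.25) = -0.06099
  Q(4)·log₂(Q(4)/P(4)) = 0.1618·log₂(0.1618/0.25) = -0.10156

D_KL(Q||P) = -0.09925 + 0.42946 - 0.06099 - 0.10156 = 0.16766 ≈ 0.1677 bits

These are NOT equal (difference: 0.0131 bits). KL divergence is asymmetric: D_KL(P||Q) ≠ D_KL(Q||P) in general.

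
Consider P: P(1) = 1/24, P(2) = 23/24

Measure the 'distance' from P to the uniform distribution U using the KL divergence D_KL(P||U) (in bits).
0.7501 bits

U(i) = 1/2 for all i

D_KL(P||U) = Σ P(x) log₂(P(x) / (1/2))
           = Σ P(x) log₂(P(x)) + log₂(2)
           = log₂(2) - H(P)

H(P) = -Σ P(x) log₂(P(x)):
  -P(1)·log₂(P(1)) = -(1/24)·log₂(1/24) = 0.19104
  -P(2)·log₂(P(2)) = -(23/24)·log₂(23/24) = 0.05884
H(P) = 0.19104 + 0.05884 = 0.24988 bits

log₂(2) = 1.00000 bits

D_KL(P||U) = 1.00000 - 0.24988 = 0.75012 ≈ 0.7501 bits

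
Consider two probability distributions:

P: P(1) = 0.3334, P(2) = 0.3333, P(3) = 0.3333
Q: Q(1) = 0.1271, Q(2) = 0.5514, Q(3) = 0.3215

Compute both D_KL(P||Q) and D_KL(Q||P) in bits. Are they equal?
D_KL(P||Q) = 0.2391 bits, D_KL(Q||P) = 0.2069 bits. No, they are not equal.

D_KL(P||Q) = Σ P(x) log₂(P(x)/Q(x))

Computing term by term:
  P(1)·log₂(P(1)/Q(1)) = 0.3334·log₂(0.3334/0.1271) = 0.46386
  P(2)·log₂(P(2)/Q(2)) = 0.3333·log₂(0.3333/0.5514) = -0.24207
  P(3)·log₂(P(3)/Q(3)) = 0.3333·log₂(0.3333/0.3215) = 0.01733

D_KL(P||Q) = 0.46386 - 0.24207 + 0.01733 = 0.23912 ≈ 0.2391 bits

D_KL(Q||P) = Σ Q(x) log₂(Q(x)/P(x))

Computing term by term:
  Q(1)·log₂(Q(1)/P(1)) = 0.1271·log₂(0.1271/0.3334) = -0.17683
  Q(2)·log₂(Q(2)/P(2)) = 0.5514·log₂(0.5514/0.3333) = 0.40047
  Q(3)·log₂(Q(3)/P(3)) = 0.3215·log₂(0.3215/0.3333) = -0.01672

D_KL(Q||P) = -0.17683 + 0.40047 - 0.01672 = 0.20692 ≈ 0.2069 bits

These are NOT equal (difference: 0.0322 bits). KL divergence is asymmetric: D_KL(P||Q) ≠ D_KL(Q||P) in general.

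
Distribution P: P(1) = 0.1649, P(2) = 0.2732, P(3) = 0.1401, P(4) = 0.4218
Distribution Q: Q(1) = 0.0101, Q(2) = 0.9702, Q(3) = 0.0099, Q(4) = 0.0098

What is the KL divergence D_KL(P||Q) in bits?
2.9899 bits

D_KL(P||Q) = Σ P(x) log₂(P(x)/Q(x))

Computing term by term:
  P(1)·log₂(P(1)/Q(1)) = 0.1649·log₂(0.1649/0.0101) = 0.66441
  P(2)·log₂(P(2)/Q(2)) = 0.2732·log₂(0.2732/0.9702) = -0.49950
  P(3)·log₂(P(3)/Q(3)) = 0.1401·log₂(0.1401/0.0099) = 0.53559
  P(4)·log₂(P(4)/Q(4)) = 0.4218·log₂(0.4218/0.0098) = 2.28938

D_KL(P||Q) = 0.66441 - 0.49950 + 0.53559 + 2.28938 = 2.98988 ≈ 2.9899 bits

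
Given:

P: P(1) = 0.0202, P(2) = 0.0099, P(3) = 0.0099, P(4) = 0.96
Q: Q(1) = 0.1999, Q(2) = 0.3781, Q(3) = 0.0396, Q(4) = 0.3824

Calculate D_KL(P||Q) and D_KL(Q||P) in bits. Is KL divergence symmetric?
D_KL(P||Q) = 1.1362 bits, D_KL(Q||P) = 2.2194 bits. No, KL divergence is not symmetric.

D_KL(P||Q) = Σ P(x) log₂(P(x)/Q(x))

Computing term by term:
  P(1)·log₂(P(1)/Q(1)) = 0.0202·log₂(0.0202/0.1999) = -0.06680
  P(2)·log₂(P(2)/Q(2)) = 0.0099·log₂(0.0099/0.3781) = -0.05203
  P(3)·log₂(P(3)/Q(3)) = 0.0099·log₂(0.0099/0.0396) = -0.01980
  P(4)·log₂(P(4)/Q(4)) = 0.96·log₂(0.96/0.3824) = 1.27483

D_KL(P||Q) = -0.06680 - 0.05203 - 0.01980 + 1.27483 = 1.13620 ≈ 1.1362 bits

D_KL(Q||P) = Σ Q(x) log₂(Q(x)/P(x))

Computing term by term:
  Q(1)·log₂(Q(1)/P(1)) = 0.1999·log₂(0.1999/0.0202) = 0.66104
  Q(2)·log₂(Q(2)/P(2)) = 0.3781·log₂(0.3781/0.0099) = 1.98699
  Q(3)·log₂(Q(3)/P(3)) = 0.0396·log₂(0.0396/0.0099) = 0.07920
  Q(4)·log₂(Q(4)/P(4)) = 0.3824·log₂(0.3824/0.96) = -0.50781

D_KL(Q||P) = 0.66104 + 1.98699 + 0.07920 - 0.50781 = 2.21942 ≈ 2.2194 bits

These are NOT equal (difference: 1.0832 bits). KL divergence is asymmetric: D_KL(P||Q) ≠ D_KL(Q||P) in general.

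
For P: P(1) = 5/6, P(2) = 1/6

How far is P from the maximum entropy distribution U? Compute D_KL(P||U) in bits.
0.3500 bits

U(i) = 1/2 for all i

D_KL(P||U) = Σ P(x) log₂(P(x) / (1/2))
           = Σ P(x) log₂(P(x)) + log₂(2)
           = log₂(2) - H(P)

H(P) = -Σ P(x) log₂(P(x)):
  -P(1)·log₂(P(1)) = -(5/6)·log₂(5/6) = 0.21920
  -P(2)·log₂(P(2)) = -(1/6)·log₂(1/6) = 0.43083
H(P) = 0.21920 + 0.43083 = 0.65003 bits

log₂(2) = 1.00000 bits

D_KL(P||U) = 1.00000 - 0.65003 = 0.34997 ≈ 0.3500 bits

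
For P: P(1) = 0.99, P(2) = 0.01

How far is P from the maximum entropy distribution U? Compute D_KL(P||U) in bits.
0.9192 bits

U(i) = 1/2 for all i

D_KL(P||U) = Σ P(x) log₂(P(x) / (1/2))
           = Σ P(x) log₂(P(x)) + log₂(2)
           = log₂(2) - H(P)

H(P) = -Σ P(x) log₂(P(x)):
  -P(1)·log₂(P(1)) = -(0.99)·log₂(0.99) = 0.01435
  -P(2)·log₂(P(2)) = -(0.01)·log₂(0.01) = 0.06644
H(P) = 0.01435 + 0.06644 = 0.08079 bits

log₂(2) = 1.00000 bits

D_KL(P||U) = 1.00000 - 0.08079 = 0.91921 ≈ 0.9192 bits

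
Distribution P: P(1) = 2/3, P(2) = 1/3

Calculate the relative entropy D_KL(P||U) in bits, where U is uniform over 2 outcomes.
0.0817 bits

U(i) = 1/2 for all i

D_KL(P||U) = Σ P(x) log₂(P(x) / (1/2))
           = Σ P(x) log₂(P(x)) + log₂(2)
           = log₂(2) - H(P)

H(P) = -Σ P(x) log₂(P(x)):
  -P(1)·log₂(P(1)) = -(2/3)·log₂(2/3) = 0.38998
  -P(2)·log₂(P(2)) = -(1/3)·log₂(1/3) = 0.52832
H(P) = 0.38998 + 0.52832 = 0.91830 bits

log₂(2) = 1.00000 bits

D_KL(P||U) = 1.00000 - 0.91830 = 0.08170 ≈ 0.0817 bits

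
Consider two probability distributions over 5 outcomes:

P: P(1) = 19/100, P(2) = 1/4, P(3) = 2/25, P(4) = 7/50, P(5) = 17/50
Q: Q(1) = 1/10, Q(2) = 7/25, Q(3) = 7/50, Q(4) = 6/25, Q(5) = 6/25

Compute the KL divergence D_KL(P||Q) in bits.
0.1325 bits

D_KL(P||Q) = Σ P(x) log₂(P(x)/Q(x))

Computing term by term:
  P(1)·log₂(P(1)/Q(1)) = (19/100)·log₂((19/100)/(1/10)) = 0.17594
  P(2)·log₂(P(2)/Q(2)) = (1/4)·log₂((1/4)/(7/25)) = -0.04087
  P(3)·log₂(P(3)/Q(3)) = (2/25)·log₂((2/25)/(7/50)) = -0.06459
  P(4)·log₂(P(4)/Q(4)) = (7/50)·log₂((7/50)/(6/25)) = -0.10887
  P(5)·log₂(P(5)/Q(5)) = (17/50)·log₂((17/50)/(6/25)) = 0.17085

D_KL(P||Q) = 0.17594 - 0.04087 - 0.06459 - 0.10887 + 0.17085 = 0.13246 ≈ 0.1325 bits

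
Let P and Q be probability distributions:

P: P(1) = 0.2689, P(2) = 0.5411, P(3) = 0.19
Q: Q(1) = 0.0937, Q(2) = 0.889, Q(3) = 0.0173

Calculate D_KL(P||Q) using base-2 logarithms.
0.6783 bits

D_KL(P||Q) = Σ P(x) log₂(P(x)/Q(x))

Computing term by term:
  P(1)·log₂(P(1)/Q(1)) = 0.2689·log₂(0.2689/0.0937) = 0.40898
  P(2)·log₂(P(2)/Q(2)) = 0.5411·log₂(0.5411/0.889) = -0.38758
  P(3)·log₂(P(3)/Q(3)) = 0.19·log₂(0.19/0.0173) = 0.65686

D_KL(P||Q) = 0.40898 - 0.38758 + 0.65686 = 0.67826 ≈ 0.6783 bits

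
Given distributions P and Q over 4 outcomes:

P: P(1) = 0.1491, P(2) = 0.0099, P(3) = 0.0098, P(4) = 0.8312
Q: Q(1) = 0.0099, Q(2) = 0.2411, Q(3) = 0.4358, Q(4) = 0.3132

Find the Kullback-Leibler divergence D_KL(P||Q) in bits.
1.6546 bits

D_KL(P||Q) = Σ P(x) log₂(P(x)/Q(x))

Computing term by term:
  P(1)·log₂(P(1)/Q(1)) = 0.1491·log₂(0.1491/0.0099) = 0.58338
  P(2)·log₂(P(2)/Q(2)) = 0.0099·log₂(0.0099/0.2411) = -0.04560
  P(3)·log₂(P(3)/Q(3)) = 0.0098·log₂(0.0098/0.4358) = -0.05365
  P(4)·log₂(P(4)/Q(4)) = 0.8312·log₂(0.8312/0.3132) = 1.17042

D_KL(P||Q) = 0.58338 - 0.04560 - 0.05365 + 1.17042 = 1.65455 ≈ 1.6546 bits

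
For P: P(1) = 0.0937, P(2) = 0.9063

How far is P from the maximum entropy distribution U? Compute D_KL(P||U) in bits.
0.5513 bits

U(i) = 1/2 for all i

D_KL(P||U) = Σ P(x) log₂(P(x) / (1/2))
           = Σ P(x) log₂(P(x)) + log₂(2)
           = log₂(2) - H(P)

H(P) = -Σ P(x) log₂(P(x)):
  -P(1)·log₂(P(1)) = -(0.0937)·log₂(0.0937) = 0.32006
  -P(2)·log₂(P(2)) = -(0.9063)·log₂(0.9063) = 0.12864
H(P) = 0.32006 + 0.12864 = 0.44870 bits

log₂(2) = 1.00000 bits

D_KL(P||U) = 1.00000 - 0.44870 = 0.55130 ≈ 0.5513 bits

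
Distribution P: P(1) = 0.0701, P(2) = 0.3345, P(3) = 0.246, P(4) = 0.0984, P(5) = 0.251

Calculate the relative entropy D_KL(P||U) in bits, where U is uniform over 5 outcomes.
0.1972 bits

U(i) = 1/5 for all i

D_KL(P||U) = Σ P(x) log₂(P(x) / (1/5))
           = Σ P(x) log₂(P(x)) + log₂(5)
           = log₂(5) - H(P)

H(P) = -Σ P(x) log₂(P(x)):
  -P(1)·log₂(P(1)) = -(0.0701)·log₂(0.0701) = 0.26879
  -P(2)·log₂(P(2)) = -(0.3345)·log₂(0.3345) = 0.52848
  -P(3)·log₂(P(3)) = -(0.246)·log₂(0.246) = 0.49772
  -P(4)·log₂(P(4)) = -(0.0984)·log₂(0.0984) = 0.32917
  -P(5)·log₂(P(5)) = -(0.251)·log₂(0.251) = 0.50055
H(P) = 0.26879 + 0.52848 + 0.49772 + 0.32917 + 0.50055 = 2.12471 bits

log₂(5) = 2.32193 bits

D_KL(P||U) = 2.32193 - 2.12471 = 0.19722 ≈ 0.1972 bits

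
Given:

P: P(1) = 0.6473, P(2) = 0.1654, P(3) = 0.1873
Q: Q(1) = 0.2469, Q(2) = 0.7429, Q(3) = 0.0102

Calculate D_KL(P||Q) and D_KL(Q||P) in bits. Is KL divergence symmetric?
D_KL(P||Q) = 1.3280 bits, D_KL(Q||P) = 1.2239 bits. No, KL divergence is not symmetric.

D_KL(P||Q) = Σ P(x) log₂(P(x)/Q(x))

Computing term by term:
  P(1)·log₂(P(1)/Q(1)) = 0.6473·log₂(0.6473/0.2469) = 0.90008
  P(2)·log₂(P(2)/Q(2)) = 0.1654·log₂(0.1654/0.7429) = -0.35846
  P(3)·log₂(P(3)/Q(3)) = 0.1873·log₂(0.1873/0.0102) = 0.78642

D_KL(P||Q) = 0.90008 - 0.35846 + 0.78642 = 1.32804 ≈ 1.3280 bits

D_KL(Q||P) = Σ Q(x) log₂(Q(x)/P(x))

Computing term by term:
  Q(1)·log₂(Q(1)/P(1)) = 0.2469·log₂(0.2469/0.6473) = -0.34332
  Q(2)·log₂(Q(2)/P(2)) = 0.7429·log₂(0.7429/0.1654) = 1.61002
  Q(3)·log₂(Q(3)/P(3)) = 0.0102·log₂(0.0102/0.1873) = -0.04283

D_KL(Q||P) = -0.34332 + 1.61002 - 0.04283 = 1.22387 ≈ 1.2239 bits

These are NOT equal (difference: 0.1041 bits). KL divergence is asymmetric: D_KL(P||Q) ≠ D_KL(Q||P) in general.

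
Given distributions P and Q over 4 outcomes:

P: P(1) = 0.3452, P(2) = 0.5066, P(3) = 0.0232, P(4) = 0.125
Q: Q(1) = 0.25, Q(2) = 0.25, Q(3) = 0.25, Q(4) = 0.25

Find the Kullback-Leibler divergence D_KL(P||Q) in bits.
0.4723 bits

D_KL(P||Q) = Σ P(x) log₂(P(x)/Q(x))

Computing term by term:
  P(1)·log₂(P(1)/Q(1)) = 0.3452·log₂(0.3452/0.25) = 0.16069
  P(2)·log₂(P(2)/Q(2)) = 0.5066·log₂(0.5066/0.25) = 0.51618
  P(3)·log₂(P(3)/Q(3)) = 0.0232·log₂(0.0232/0.25) = -0.07957
  P(4)·log₂(P(4)/Q(4)) = 0.125·log₂(0.125/0.25) = -0.12500

D_KL(P||Q) = 0.16069 + 0.51618 - 0.07957 - 0.12500 = 0.47230 ≈ 0.4723 bits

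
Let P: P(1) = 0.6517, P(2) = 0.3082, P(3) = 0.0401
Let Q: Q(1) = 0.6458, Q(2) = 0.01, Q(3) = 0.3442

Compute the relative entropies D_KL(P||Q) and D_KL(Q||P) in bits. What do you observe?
D_KL(P||Q) = 1.4085 bits, D_KL(Q||P) = 1.0096 bits. The two directions give different values (D_KL(P||Q) exceeds D_KL(Q||P) by 0.3989 bits): KL divergence is asymmetric.

D_KL(P||Q) = Σ P(x) log₂(P(x)/Q(x))

Computing term by term:
  P(1)·log₂(P(1)/Q(1)) = 0.6517·log₂(0.6517/0.6458) = 0.00855
  P(2)·log₂(P(2)/Q(2)) = 0.3082·log₂(0.3082/0.01) = 1.52429
  P(3)·log₂(P(3)/Q(3)) = 0.0401·log₂(0.0401/0.3442) = -0.12437

D_KL(P||Q) = 0.00855 + 1.52429 - 0.12437 = 1.40847 ≈ 1.4085 bits

D_KL(Q||P) = Σ Q(x) log₂(Q(x)/P(x))

Computing term by term:
  Q(1)·log₂(Q(1)/P(1)) = 0.6458·log₂(0.6458/0.6517) = -0.00847
  Q(2)·log₂(Q(2)/P(2)) = 0.01·log₂(0.01/0.3082) = -0.04946
  Q(3)·log₂(Q(3)/P(3)) = 0.3442·log₂(0.3442/0.0401) = 1.06756

D_KL(Q||P) = -0.00847 - 0.04946 + 1.06756 = 1.00963 ≈ 1.0096 bits

These are NOT equal (difference: 0.3989 bits). KL divergence is asymmetric: D_KL(P||Q) ≠ D_KL(Q||P) in general.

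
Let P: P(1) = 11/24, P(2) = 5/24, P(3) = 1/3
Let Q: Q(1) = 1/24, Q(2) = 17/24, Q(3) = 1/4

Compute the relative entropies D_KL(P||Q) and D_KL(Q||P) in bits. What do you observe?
D_KL(P||Q) = 1.3561 bits, D_KL(Q||P) = 1.0027 bits. The two directions give different values (D_KL(P||Q) exceeds D_KL(Q||P) by 0.3534 bits): KL divergence is asymmetric.

D_KL(P||Q) = Σ P(x) log₂(P(x)/Q(x))

Computing term by term:
  P(1)·log₂(P(1)/Q(1)) = (11/24)·log₂((11/24)/(1/24)) = 1.58557
  P(2)·log₂(P(2)/Q(2)) = (5/24)·log₂((5/24)/(17/24)) = -0.36782
  P(3)·log₂(P(3)/Q(3)) = (1/3)·log₂((1/3)/(1/4)) = 0.13835

D_KL(P||Q) = 1.58557 - 0.36782 + 0.13835 = 1.35610 ≈ 1.3561 bits

D_KL(Q||P) = Σ Q(x) log₂(Q(x)/P(x))

Computing term by term:
  Q(1)·log₂(Q(1)/P(1)) = (1/24)·log₂((1/24)/(11/24)) = -0.14414
  Q(2)·log₂(Q(2)/P(2)) = (17/24)·log₂((17/24)/(5/24)) = 1.25059
  Q(3)·log₂(Q(3)/P(3)) = (1/4)·log₂((1/4)/(1/3)) = -0.10376

D_KL(Q||P) = -0.14414 + 1.25059 - 0.10376 = 1.00269 ≈ 1.0027 bits

These are NOT equal (difference: 0.3534 bits). KL divergence is asymmetric: D_KL(P||Q) ≠ D_KL(Q||P) in general.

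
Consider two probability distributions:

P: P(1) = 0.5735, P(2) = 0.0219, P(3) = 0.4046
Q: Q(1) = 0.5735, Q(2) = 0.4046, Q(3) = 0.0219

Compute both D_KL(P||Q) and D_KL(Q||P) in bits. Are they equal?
D_KL(P||Q) = 1.6102 bits, D_KL(Q||P) = 1.6102 bits. Yes, in this case they are equal (although KL divergence is not symmetric in general).

D_KL(P||Q) = Σ P(x) log₂(P(x)/Q(x))

Computing term by term:
  P(1)·log₂(P(1)/Q(1)) = 0.5735·log₂(0.5735/0.5735) = 0.00000
  P(2)·log₂(P(2)/Q(2)) = 0.0219·log₂(0.0219/0.4046) = -0.09214
  P(3)·log₂(P(3)/Q(3)) = 0.4046·log₂(0.4046/0.0219) = 1.70235

D_KL(P||Q) = 0.00000 - 0.09214 + 1.70235 = 1.61021 ≈ 1.6102 bits

D_KL(Q||P) = Σ Q(x) log₂(Q(x)/P(x))

Computing term by term:
  Q(1)·log₂(Q(1)/P(1)) = 0.5735·log₂(0.5735/0.5735) = 0.00000
  Q(2)·log₂(Q(2)/P(2)) = 0.4046·log₂(0.4046/0.0219) = 1.70235
  Q(3)·log₂(Q(3)/P(3)) = 0.0219·log₂(0.0219/0.4046) = -0.09214

D_KL(Q||P) = 0.00000 + 1.70235 - 0.09214 = 1.61021 ≈ 1.6102 bits

These ARE equal here. Q is P with outcomes relabeled (Q(2) = P(3), Q(3) = P(2)) by a relabeling that is its own inverse, so the two sums contain exactly the same terms in a different order. This is a special case — KL divergence is not symmetric in general: D_KL(P||Q) ≠ D_KL(Q||P) for most P, Q.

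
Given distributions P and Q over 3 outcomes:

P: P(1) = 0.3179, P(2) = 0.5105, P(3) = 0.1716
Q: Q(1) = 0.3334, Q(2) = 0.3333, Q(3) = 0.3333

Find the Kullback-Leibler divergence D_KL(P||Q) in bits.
0.1278 bits

D_KL(P||Q) = Σ P(x) log₂(P(x)/Q(x))

Computing term by term:
  P(1)·log₂(P(1)/Q(1)) = 0.3179·log₂(0.3179/0.3334) = -0.02183
  P(2)·log₂(P(2)/Q(2)) = 0.5105·log₂(0.5105/0.3333) = 0.31400
  P(3)·log₂(P(3)/Q(3)) = 0.1716·log₂(0.1716/0.3333) = -0.16435

D_KL(P||Q) = -0.02183 + 0.31400 - 0.16435 = 0.12782 ≈ 0.1278 bits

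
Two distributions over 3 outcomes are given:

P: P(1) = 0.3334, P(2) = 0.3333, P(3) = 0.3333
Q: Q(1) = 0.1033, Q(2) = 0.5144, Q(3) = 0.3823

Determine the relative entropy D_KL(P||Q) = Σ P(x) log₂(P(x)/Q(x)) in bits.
0.2890 bits

D_KL(P||Q) = Σ P(x) log₂(P(x)/Q(x))

Computing term by term:
  P(1)·log₂(P(1)/Q(1)) = 0.3334·log₂(0.3334/0.1033) = 0.56358
  P(2)·log₂(P(2)/Q(2)) = 0.3333·log₂(0.3333/0.5144) = -0.20867
  P(3)·log₂(P(3)/Q(3)) = 0.3333·log₂(0.3333/0.3823) = -0.06595

D_KL(P||Q) = 0.56358 - 0.20867 - 0.06595 = 0.28896 ≈ 0.2890 bits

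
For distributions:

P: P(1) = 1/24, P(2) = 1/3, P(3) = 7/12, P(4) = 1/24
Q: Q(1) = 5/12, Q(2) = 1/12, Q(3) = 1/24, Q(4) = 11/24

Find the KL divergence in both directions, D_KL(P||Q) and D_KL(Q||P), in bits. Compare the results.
D_KL(P||Q) = 2.6051 bits, D_KL(Q||P) = 2.6444 bits. D_KL(Q||P) is larger than D_KL(P||Q) by 0.0393 bits; the two directions differ.

D_KL(P||Q) = Σ P(x) log₂(P(x)/Q(x))

Computing term by term:
  P(1)·log₂(P(1)/Q(1)) = (1/24)·log₂((1/24)/(5/12)) = -0.13841
  P(2)·log₂(P(2)/Q(2)) = (1/3)·log₂((1/3)/(1/12)) = 0.66667
  P(3)·log₂(P(3)/Q(3)) = (7/12)·log₂((7/12)/(1/24)) = 2.22096
  P(4)·log₂(P(4)/Q(4)) = (1/24)·log₂((1/24)/(11/24)) = -0.14414

D_KL(P||Q) = -0.13841 + 0.66667 + 2.22096 - 0.14414 = 2.60508 ≈ 2.6051 bits

D_KL(Q||P) = Σ Q(x) log₂(Q(x)/P(x))

Computing term by term:
  Q(1)·log₂(Q(1)/P(1)) = (5/12)·log₂((5/12)/(1/24)) = 1.38414
  Q(2)·log₂(Q(2)/P(2)) = (1/12)·log₂((1/12)/(1/3)) = -0.16667
  Q(3)·log₂(Q(3)/P(3)) = (1/24)·log₂((1/24)/(7/12)) = -0.15864
  Q(4)·log₂(Q(4)/P(4)) = (11/24)·log₂((11/24)/(1/24)) = 1.58557

D_KL(Q||P) = 1.38414 - 0.16667 - 0.15864 + 1.58557 = 2.64440 ≈ 2.6444 bits

These are NOT equal (difference: 0.0393 bits). KL divergence is asymmetric: D_KL(P||Q) ≠ D_KL(Q||P) in general.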